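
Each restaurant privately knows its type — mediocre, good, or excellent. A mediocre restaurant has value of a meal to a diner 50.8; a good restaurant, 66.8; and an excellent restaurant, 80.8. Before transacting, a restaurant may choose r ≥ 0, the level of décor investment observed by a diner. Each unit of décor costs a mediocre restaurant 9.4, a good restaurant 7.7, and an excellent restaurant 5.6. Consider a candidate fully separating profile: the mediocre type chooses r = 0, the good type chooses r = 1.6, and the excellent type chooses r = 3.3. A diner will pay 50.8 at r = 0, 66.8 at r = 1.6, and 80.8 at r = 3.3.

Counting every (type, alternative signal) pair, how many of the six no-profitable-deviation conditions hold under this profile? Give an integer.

4

Mediocre (own payoff 50.8): to r=1.6 gives 66.8 − 9.4×1.6 = 51.76 → profitable ✗; to r=3.3 gives 80.8 − 9.4×3.3 = 49.78 → no gain ✓.
Good (own payoff 66.8 − 7.7×1.6 = 54.48): to r=0 gives 50.8 → no gain ✓; to r=3.3 gives 80.8 − 7.7×3.3 = 55.39 → profitable ✗.
Excellent (own payoff 80.8 − 5.6×3.3 = 62.32): to r=0 gives 50.8 → no gain ✓; to r=1.6 gives 66.8 − 5.6×1.6 = 57.84 → no gain ✓.
4 of the 6 constraints hold; not an equilibrium.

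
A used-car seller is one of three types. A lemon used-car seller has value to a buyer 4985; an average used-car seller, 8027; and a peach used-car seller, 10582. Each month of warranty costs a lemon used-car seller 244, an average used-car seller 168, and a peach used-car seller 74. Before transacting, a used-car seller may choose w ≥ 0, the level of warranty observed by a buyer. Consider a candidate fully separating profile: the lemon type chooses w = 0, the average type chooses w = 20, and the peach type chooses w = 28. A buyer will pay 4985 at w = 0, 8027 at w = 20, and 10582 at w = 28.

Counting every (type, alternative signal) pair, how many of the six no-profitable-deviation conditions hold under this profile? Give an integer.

Peach (own payoff 10582 − 74×28 = 8510): to w=0 gives 4985 → no gain ✓; to w=20 gives 8027 − 74×20 = 6547 → no gain ✓.
Lemon (own payoff 4985): to w=20 gives 8027 − 244×20 = 3147 → no gain ✓; to w=28 gives 10582 − 244×28 = 3750 → no gain ✓.
Average (own payoff 8027 − 168×20 = 4667): to w=0 gives 4985 → profitable ✗; to w=28 gives 10582 − 168×28 = 5878 → profitable ✗.
4 of the 6 constraints hold; not an equilibrium.

4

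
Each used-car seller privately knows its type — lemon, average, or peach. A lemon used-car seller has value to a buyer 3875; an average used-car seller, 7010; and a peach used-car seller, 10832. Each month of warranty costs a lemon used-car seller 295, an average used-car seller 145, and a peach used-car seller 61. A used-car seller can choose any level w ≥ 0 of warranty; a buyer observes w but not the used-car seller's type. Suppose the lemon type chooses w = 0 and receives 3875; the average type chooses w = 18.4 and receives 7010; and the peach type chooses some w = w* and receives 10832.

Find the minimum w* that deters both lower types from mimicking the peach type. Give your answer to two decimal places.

Average type (on-path payoff 7010 − 145×18.4 = 4342) won't mimic when 4342 ≥ 10832 − 145·w*, i.e. w* ≥ 44.76.
Lemon type (on-path payoff 3875) won't mimic when 3875 ≥ 10832 − 295·w*, i.e. w* ≥ 23.58.
Both must hold, so w* = max(23.58, 44.76) = 44.76. The average type's constraint binds.

44.76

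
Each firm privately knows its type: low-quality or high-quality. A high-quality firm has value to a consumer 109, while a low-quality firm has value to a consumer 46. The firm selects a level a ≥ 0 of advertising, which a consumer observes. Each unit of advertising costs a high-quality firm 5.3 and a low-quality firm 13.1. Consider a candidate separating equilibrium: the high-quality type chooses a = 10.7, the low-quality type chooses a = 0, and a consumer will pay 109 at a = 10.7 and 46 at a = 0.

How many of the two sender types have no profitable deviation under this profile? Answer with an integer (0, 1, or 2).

Low-quality type: stay at 0 → 46; mimic → 109 − 13.1 × 10.7 = -31.17. IC holds (46 ≥ -31.17).
High-quality type: signal → 109 − 5.3 × 10.7 = 52.29; deviate to 0 → 46. IC holds (52.29 ≥ 46).
2 of 2 constraints hold, so this is a separating equilibrium.

2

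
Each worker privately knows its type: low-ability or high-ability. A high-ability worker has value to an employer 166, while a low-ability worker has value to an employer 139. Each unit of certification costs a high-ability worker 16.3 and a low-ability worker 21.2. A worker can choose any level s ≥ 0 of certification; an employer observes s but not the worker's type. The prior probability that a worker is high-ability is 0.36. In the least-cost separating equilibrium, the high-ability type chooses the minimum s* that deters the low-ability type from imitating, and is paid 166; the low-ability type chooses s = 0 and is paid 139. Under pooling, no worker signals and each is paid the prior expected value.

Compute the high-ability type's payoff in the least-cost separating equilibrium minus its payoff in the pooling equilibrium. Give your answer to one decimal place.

-3.5

Least-cost separating signal: s* solves 139 = 166 − 21.2·s*, so s* = (166 − 139)/21.2 ≈ 1.2736.
High-ability type's separating payoff: 166 − 16.3 × s* = 166 − 16.3 × (166 − 139)/21.2 = 166 − 440.1/21.2 ≈ 145.241.
Pooling payoff: 0.36 × 166 + 0.64 × 139 = 148.72.
Difference: 145.241 − 148.72 = -3.479, i.e. -3.5 to one decimal place.
The high-ability type would prefer the pooling outcome.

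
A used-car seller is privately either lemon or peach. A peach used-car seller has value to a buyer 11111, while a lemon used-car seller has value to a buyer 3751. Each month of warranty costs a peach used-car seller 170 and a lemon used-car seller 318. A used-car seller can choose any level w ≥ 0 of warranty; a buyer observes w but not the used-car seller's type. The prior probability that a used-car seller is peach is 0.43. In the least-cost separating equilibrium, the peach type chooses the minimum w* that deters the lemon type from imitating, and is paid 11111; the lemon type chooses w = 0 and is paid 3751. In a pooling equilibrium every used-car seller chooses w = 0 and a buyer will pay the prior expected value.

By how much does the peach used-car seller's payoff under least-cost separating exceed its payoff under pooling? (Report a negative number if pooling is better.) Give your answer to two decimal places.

Least-cost separating signal: w* solves 3751 = 11111 − 318·w*, so w* = (11111 − 3751)/318 ≈ 23.1447.
Peach type's separating payoff: 11111 − 170 × w* = 11111 − 170 × (11111 − 3751)/318 = 11111 − 1251200/318 ≈ 7176.4088.
Pooling payoff: 0.43 × 11111 + 0.57 × 3751 = 6915.8.
Difference: 7176.4088 − 6915.8 = 260.6088, i.e. 260.61 to two decimal places.
The peach type prefers to separate.

260.61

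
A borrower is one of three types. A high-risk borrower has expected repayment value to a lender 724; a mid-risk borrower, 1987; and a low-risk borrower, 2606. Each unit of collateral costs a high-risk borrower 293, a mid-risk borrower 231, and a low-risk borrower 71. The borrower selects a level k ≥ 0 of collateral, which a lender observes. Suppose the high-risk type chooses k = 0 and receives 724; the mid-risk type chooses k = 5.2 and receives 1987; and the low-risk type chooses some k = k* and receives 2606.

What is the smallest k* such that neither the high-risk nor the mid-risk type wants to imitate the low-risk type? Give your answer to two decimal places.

7.88

High-risk type (on-path payoff 724) won't mimic when 724 ≥ 2606 − 293·k*, i.e. k* ≥ 6.42.
Mid-risk type (on-path payoff 1987 − 231×5.2 = 785.8) won't mimic when 785.8 ≥ 2606 − 231·k*, i.e. k* ≥ 7.88.
Both must hold, so k* = max(6.42, 7.88) = 7.88. The mid-risk type's constraint binds.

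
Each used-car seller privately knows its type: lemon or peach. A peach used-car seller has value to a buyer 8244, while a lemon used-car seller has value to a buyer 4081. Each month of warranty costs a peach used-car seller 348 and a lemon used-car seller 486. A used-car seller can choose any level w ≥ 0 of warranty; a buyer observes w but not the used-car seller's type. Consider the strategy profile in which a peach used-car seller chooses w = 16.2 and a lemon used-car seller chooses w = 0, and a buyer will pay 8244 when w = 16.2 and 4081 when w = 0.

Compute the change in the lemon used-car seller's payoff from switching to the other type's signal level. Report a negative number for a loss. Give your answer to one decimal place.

-3710.2

Playing w = 0 the lemon used-car seller receives 4081.
Deviating to w = 16.2 brings payment 8244 at cost 486 × 16.2 = 7873.2, netting 370.8.
Gain from deviating: 370.8 − 4081 = -3710.2.
The gain is negative, so the lemon type's incentive-compatibility constraint is satisfied.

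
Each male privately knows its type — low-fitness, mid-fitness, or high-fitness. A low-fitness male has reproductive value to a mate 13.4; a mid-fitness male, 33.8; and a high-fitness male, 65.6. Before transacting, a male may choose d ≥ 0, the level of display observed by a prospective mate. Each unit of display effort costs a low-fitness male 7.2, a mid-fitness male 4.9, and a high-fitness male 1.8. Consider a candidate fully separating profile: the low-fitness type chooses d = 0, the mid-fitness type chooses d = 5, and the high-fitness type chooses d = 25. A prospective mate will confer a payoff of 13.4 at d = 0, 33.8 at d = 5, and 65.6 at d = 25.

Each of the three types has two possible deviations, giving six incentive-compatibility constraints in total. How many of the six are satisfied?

4

High-fitness (own payoff 65.6 − 1.8×25 = 20.6): to d=0 gives 13.4 → no gain ✓; to d=5 gives 33.8 − 1.8×5 = 24.8 → profitable ✗.
Low-fitness (own payoff 13.4): to d=5 gives 33.8 − 7.2×5 = -2.2 → no gain ✓; to d=25 gives 65.6 − 7.2×25 = -114.4 → no gain ✓.
Mid-fitness (own payoff 33.8 − 4.9×5 = 9.3): to d=0 gives 13.4 → profitable ✗; to d=25 gives 65.6 − 4.9×25 = -56.9 → no gain ✓.
4 of the 6 constraints hold; not an equilibrium.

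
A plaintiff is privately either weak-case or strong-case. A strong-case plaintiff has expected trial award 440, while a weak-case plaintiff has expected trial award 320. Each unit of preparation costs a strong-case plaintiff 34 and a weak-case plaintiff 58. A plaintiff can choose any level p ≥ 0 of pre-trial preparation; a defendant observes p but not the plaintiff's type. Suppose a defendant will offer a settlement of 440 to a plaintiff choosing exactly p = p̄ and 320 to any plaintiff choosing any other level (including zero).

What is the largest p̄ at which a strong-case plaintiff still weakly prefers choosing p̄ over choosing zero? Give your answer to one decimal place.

Choosing p̄ yields the strong-case type 440 − 34·p̄; choosing zero yields 320.
The strong-case type is indifferent at 440 − 34·p̄ = 320, i.e. p̄ = (440 − 320) / 34 ≈ 3.5.
For any p̄ above 3.5 the strong-case type would rather pool at zero, so separation collapses.

3.5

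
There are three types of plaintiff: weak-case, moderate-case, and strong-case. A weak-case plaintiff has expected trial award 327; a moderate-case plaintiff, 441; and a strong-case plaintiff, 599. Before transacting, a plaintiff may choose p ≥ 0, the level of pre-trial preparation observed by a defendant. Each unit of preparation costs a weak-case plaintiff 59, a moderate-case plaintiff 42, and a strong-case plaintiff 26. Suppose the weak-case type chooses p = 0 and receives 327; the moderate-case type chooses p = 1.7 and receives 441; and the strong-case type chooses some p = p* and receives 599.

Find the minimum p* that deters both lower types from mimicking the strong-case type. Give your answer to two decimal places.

Moderate-case type (on-path payoff 441 − 42×1.7 = 369.6) won't mimic when 369.6 ≥ 599 − 42·p*, i.e. p* ≥ 5.46.
Weak-case type (on-path payoff 327) won't mimic when 327 ≥ 599 − 59·p*, i.e. p* ≥ 4.61.
Both must hold, so p* = max(4.61, 5.46) = 5.46. The moderate-case type's constraint binds.

5.46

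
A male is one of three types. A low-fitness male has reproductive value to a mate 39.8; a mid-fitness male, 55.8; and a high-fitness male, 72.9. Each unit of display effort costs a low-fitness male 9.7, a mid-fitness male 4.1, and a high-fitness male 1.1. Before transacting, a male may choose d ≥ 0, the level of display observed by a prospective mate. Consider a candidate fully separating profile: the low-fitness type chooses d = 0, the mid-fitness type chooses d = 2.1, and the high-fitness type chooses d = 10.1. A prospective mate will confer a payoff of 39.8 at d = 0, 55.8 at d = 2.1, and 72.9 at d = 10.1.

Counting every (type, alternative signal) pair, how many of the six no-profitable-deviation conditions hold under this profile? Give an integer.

High-fitness (own payoff 72.9 − 1.1×10.1 = 61.79): to d=0 gives 39.8 → no gain ✓; to d=2.1 gives 55.8 − 1.1×2.1 = 53.49 → no gain ✓.
Mid-fitness (own payoff 55.8 − 4.1×2.1 = 47.19): to d=0 gives 39.8 → no gain ✓; to d=10.1 gives 72.9 − 4.1×10.1 = 31.49 → no gain ✓.
Low-fitness (own payoff 39.8): to d=2.1 gives 55.8 − 9.7×2.1 = 35.43 → no gain ✓; to d=10.1 gives 72.9 − 9.7×10.1 = -25.07 → no gain ✓.
6 of the 6 constraints hold; this profile is a separating equilibrium.

6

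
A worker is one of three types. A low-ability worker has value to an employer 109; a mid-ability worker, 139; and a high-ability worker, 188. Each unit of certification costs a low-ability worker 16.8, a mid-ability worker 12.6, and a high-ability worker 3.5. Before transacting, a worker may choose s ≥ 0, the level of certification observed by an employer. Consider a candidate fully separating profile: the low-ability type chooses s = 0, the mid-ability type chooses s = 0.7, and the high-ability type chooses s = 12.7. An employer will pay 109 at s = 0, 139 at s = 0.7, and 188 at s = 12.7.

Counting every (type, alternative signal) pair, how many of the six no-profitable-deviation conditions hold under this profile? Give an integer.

5

High-ability (own payoff 188 − 3.5×12.7 = 143.55): to s=0 gives 109 → no gain ✓; to s=0.7 gives 139 − 3.5×0.7 = 136.55 → no gain ✓.
Mid-ability (own payoff 139 − 12.6×0.7 = 130.18): to s=0 gives 109 → no gain ✓; to s=12.7 gives 188 − 12.6×12.7 = 27.98 → no gain ✓.
Low-ability (own payoff 109): to s=0.7 gives 139 − 16.8×0.7 = 127.24 → profitable ✗; to s=12.7 gives 188 − 16.8×12.7 = -25.36 → no gain ✓.
5 of the 6 constraints hold; not an equilibrium.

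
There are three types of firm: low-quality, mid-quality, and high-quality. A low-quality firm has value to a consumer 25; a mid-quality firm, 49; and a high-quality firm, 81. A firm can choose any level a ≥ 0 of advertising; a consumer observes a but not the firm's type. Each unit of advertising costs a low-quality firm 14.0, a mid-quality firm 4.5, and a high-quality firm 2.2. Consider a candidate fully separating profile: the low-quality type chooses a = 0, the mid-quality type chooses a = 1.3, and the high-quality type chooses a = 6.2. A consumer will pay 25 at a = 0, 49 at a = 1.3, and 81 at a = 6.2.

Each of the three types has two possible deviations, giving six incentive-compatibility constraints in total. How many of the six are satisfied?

4

Mid-quality (own payoff 49 − 4.5×1.3 = 43.15): to a=0 gives 25 → no gain ✓; to a=6.2 gives 81 − 4.5×6.2 = 53.1 → profitable ✗.
High-quality (own payoff 81 − 2.2×6.2 = 67.36): to a=0 gives 25 → no gain ✓; to a=1.3 gives 49 − 2.2×1.3 = 46.14 → no gain ✓.
Low-quality (own payoff 25): to a=1.3 gives 49 − 14.0×1.3 = 30.8 → profitable ✗; to a=6.2 gives 81 − 14.0×6.2 = -5.8 → no gain ✓.
4 of the 6 constraints hold; not an equilibrium.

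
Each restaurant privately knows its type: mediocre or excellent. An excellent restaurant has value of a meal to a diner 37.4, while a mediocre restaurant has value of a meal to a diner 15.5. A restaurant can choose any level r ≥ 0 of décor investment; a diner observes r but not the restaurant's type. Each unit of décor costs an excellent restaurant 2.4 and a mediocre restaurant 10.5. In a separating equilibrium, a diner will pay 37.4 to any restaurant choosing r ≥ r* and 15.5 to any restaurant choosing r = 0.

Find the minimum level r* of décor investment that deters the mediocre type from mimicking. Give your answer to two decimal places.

A mediocre restaurant choosing r = 0 receives 15.5.
Imitating at r* instead would pay 37.4 at cost 10.5·r*, netting 37.4 − 10.5·r*.
Indifference: 15.5 = 37.4 − 10.5·r*, so r* = (37.4 − 15.5) / 10.5 ≈ 2.09.
At r* the mediocre type's incentive constraint just binds; the excellent type strictly prefers r* since its per-unit cost is lower.

2.09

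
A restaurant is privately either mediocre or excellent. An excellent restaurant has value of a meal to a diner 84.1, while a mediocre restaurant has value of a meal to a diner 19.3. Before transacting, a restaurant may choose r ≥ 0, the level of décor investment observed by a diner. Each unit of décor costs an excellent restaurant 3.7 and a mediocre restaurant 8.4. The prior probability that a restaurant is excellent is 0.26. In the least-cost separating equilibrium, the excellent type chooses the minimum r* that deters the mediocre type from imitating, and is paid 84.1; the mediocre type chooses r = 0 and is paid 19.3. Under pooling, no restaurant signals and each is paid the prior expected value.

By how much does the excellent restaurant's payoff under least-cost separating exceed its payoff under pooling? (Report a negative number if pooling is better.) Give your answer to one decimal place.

Least-cost separating signal: r* solves 19.3 = 84.1 − 8.4·r*, so r* = (84.1 − 19.3)/8.4 ≈ 7.7143.
Excellent type's separating payoff: 84.1 − 3.7 × r* = 84.1 − 3.7 × (84.1 − 19.3)/8.4 = 84.1 − 239.76/8.4 ≈ 55.557.
Pooling payoff: 0.26 × 84.1 + 0.74 × 19.3 = 36.148.
Difference: 55.557 − 36.148 = 19.409, i.e. 19.4 to one decimal place.
The excellent type prefers to separate.

19.4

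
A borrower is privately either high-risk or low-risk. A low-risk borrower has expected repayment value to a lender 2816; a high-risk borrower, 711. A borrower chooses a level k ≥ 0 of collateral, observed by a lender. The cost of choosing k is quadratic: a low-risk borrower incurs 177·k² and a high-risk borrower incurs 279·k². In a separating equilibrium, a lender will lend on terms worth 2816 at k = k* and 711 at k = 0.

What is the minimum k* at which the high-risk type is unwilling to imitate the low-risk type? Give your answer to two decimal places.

2.75

The high-risk type at k = 0 receives 711; imitating at k* yields 2816 − 279·k*².
Indifference: 711 = 2816 − 279·k*², so k*² = (2816 − 711) / 279 ≈ 7.5448.
k* = √7.5448 ≈ 2.75.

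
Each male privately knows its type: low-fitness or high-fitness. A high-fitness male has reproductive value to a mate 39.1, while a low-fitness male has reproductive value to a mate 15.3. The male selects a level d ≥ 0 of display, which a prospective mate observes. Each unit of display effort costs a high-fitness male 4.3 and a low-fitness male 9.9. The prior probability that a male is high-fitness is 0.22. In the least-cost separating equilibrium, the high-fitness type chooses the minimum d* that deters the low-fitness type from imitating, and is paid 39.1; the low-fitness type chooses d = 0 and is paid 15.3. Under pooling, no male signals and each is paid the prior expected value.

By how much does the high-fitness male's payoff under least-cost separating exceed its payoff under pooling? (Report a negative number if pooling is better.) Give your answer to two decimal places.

8.23

Least-cost separating signal: d* solves 15.3 = 39.1 − 9.9·d*, so d* = (39.1 − 15.3)/9.9 ≈ 2.4040.
High-fitness type's separating payoff: 39.1 − 4.3 × d* = 39.1 − 4.3 × (39.1 − 15.3)/9.9 = 39.1 − 102.34/9.9 ≈ 28.7626.
Pooling payoff: 0.22 × 39.1 + 0.78 × 15.3 = 20.536.
Difference: 28.7626 − 20.536 = 8.2266, i.e. 8.23 to two decimal places.
The high-fitness type prefers to separate.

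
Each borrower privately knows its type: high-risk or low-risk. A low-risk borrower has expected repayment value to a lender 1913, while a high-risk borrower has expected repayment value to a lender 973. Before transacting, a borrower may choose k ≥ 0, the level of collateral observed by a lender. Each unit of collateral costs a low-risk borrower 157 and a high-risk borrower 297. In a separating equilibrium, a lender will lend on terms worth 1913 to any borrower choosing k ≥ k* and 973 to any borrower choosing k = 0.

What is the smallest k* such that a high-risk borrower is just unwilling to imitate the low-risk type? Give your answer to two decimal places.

3.16

A high-risk borrower choosing k = 0 receives 973.
Imitating at k* instead would pay 1913 at cost 297·k*, netting 1913 − 297·k*.
Indifference: 973 = 1913 − 297·k*, so k* = (1913 − 973) / 297 ≈ 3.16.
At k* the high-risk type's incentive constraint just binds; the low-risk type strictly prefers k* since its per-unit cost is lower.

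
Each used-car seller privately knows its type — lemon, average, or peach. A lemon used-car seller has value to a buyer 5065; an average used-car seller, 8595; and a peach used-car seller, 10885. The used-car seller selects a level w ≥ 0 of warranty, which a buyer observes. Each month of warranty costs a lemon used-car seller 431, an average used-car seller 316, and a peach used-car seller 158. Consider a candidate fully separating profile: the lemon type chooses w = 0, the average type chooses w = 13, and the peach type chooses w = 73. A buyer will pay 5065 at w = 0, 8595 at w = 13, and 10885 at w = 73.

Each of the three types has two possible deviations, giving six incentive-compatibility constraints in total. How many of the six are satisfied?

Peach (own payoff 10885 − 158×73 = -649): to w=0 gives 5065 → profitable ✗; to w=13 gives 8595 − 158×13 = 6541 → profitable ✗.
Lemon (own payoff 5065): to w=13 gives 8595 − 431×13 = 2992 → no gain ✓; to w=73 gives 10885 − 431×73 = -20578 → no gain ✓.
Average (own payoff 8595 − 316×13 = 4487): to w=0 gives 5065 → profitable ✗; to w=73 gives 10885 − 316×73 = -12183 → no gain ✓.
3 of the 6 constraints hold; not an equilibrium.

3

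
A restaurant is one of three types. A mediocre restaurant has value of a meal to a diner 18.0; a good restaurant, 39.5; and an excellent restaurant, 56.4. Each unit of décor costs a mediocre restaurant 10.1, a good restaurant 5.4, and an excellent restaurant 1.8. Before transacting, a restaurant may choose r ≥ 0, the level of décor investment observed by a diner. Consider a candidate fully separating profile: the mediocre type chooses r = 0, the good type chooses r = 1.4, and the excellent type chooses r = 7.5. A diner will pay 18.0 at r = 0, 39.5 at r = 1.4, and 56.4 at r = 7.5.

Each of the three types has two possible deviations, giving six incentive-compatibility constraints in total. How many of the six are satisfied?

5

Excellent (own payoff 56.4 − 1.8×7.5 = 42.9): to r=0 gives 18.0 → no gain ✓; to r=1.4 gives 39.5 − 1.8×1.4 = 36.98 → no gain ✓.
Mediocre (own payoff 18.0): to r=1.4 gives 39.5 − 10.1×1.4 = 25.36 → profitable ✗; to r=7.5 gives 56.4 − 10.1×7.5 = -19.35 → no gain ✓.
Good (own payoff 39.5 − 5.4×1.4 = 31.94): to r=0 gives 18.0 → no gain ✓; to r=7.5 gives 56.4 − 5.4×7.5 = 15.9 → no gain ✓.
5 of the 6 constraints hold; not an equilibrium.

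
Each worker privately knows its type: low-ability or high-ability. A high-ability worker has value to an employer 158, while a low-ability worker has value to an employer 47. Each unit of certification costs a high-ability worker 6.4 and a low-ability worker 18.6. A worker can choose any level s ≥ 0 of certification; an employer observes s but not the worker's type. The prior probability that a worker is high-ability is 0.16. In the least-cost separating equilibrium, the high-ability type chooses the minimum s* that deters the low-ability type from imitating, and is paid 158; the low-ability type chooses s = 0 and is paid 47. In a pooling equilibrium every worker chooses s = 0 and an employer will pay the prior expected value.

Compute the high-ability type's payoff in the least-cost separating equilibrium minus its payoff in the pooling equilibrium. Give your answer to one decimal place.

Least-cost separating signal: s* solves 47 = 158 − 18.6·s*, so s* = (158 − 47)/18.6 ≈ 5.9677.
High-ability type's separating payoff: 158 − 6.4 × s* = 158 − 6.4 × (158 − 47)/18.6 = 158 − 710.4/18.6 ≈ 119.806.
Pooling payoff: 0.16 × 158 + 0.84 × 47 = 64.76.
Difference: 119.806 − 64.76 = 55.046, i.e. 55.0 to one decimal place.
The high-ability type prefers to separate.

55.0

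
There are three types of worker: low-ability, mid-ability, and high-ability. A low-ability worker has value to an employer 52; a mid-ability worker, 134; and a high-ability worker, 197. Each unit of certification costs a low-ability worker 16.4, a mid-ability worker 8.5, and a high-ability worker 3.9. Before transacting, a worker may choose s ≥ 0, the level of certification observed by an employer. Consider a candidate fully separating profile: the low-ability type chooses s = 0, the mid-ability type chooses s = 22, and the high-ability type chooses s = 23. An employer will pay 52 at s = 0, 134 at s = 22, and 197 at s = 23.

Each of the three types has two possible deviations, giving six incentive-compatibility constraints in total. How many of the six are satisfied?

4

Low-ability (own payoff 52): to s=22 gives 134 − 16.4×22 = -226.8 → no gain ✓; to s=23 gives 197 − 16.4×23 = -180.2 → no gain ✓.
High-ability (own payoff 197 − 3.9×23 = 107.3): to s=0 gives 52 → no gain ✓; to s=22 gives 134 − 3.9×22 = 48.2 → no gain ✓.
Mid-ability (own payoff 134 − 8.5×22 = -53): to s=0 gives 52 → profitable ✗; to s=23 gives 197 − 8.5×23 = 1.5 → profitable ✗.
4 of the 6 constraints hold; not an equilibrium.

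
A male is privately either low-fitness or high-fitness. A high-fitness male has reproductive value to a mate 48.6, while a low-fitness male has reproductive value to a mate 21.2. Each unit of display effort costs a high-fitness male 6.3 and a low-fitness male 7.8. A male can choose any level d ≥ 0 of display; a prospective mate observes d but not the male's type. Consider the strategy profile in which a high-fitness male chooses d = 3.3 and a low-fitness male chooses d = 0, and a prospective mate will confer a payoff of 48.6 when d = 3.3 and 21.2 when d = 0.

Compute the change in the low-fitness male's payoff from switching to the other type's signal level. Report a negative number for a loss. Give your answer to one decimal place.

Playing d = 0 the low-fitness male receives 21.2.
Deviating to d = 3.3 brings payment 48.6 at cost 7.8 × 3.3 = 25.74, netting 22.86.
Gain from deviating: 22.86 − 21.2 = 1.66, i.e. 1.7 to one decimal place.
The gain is positive, so the low-fitness type's incentive-compatibility constraint is violated — this profile is not a separating equilibrium.

1.7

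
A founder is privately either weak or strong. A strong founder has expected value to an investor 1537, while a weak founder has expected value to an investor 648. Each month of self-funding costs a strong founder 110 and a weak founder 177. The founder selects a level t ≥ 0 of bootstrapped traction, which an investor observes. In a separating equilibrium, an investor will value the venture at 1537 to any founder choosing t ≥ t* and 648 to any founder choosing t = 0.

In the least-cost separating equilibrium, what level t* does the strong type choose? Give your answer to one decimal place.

A weak founder choosing t = 0 receives 648.
Imitating at t* instead would pay 1537 at cost 177·t*, netting 1537 − 177·t*.
Indifference: 648 = 1537 − 177·t*, so t* = (1537 − 648) / 177 ≈ 5.0.
At t* the weak type's incentive constraint just binds; the strong type strictly prefers t* since its per-unit cost is lower.

5.0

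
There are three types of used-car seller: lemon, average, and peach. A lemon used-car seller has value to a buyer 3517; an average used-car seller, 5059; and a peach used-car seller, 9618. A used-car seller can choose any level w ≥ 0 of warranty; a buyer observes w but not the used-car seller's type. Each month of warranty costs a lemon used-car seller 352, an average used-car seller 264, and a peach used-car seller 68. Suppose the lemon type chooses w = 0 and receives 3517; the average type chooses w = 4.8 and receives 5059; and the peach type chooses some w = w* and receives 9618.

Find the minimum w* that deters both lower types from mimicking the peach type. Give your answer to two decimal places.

22.07

Lemon type (on-path payoff 3517) won't mimic when 3517 ≥ 9618 − 352·w*, i.e. w* ≥ 17.33.
Average type (on-path payoff 5059 − 264×4.8 = 3791.8) won't mimic when 3791.8 ≥ 9618 − 264·w*, i.e. w* ≥ 22.07.
Both must hold, so w* = max(17.33, 22.07) = 22.07. The average type's constraint binds.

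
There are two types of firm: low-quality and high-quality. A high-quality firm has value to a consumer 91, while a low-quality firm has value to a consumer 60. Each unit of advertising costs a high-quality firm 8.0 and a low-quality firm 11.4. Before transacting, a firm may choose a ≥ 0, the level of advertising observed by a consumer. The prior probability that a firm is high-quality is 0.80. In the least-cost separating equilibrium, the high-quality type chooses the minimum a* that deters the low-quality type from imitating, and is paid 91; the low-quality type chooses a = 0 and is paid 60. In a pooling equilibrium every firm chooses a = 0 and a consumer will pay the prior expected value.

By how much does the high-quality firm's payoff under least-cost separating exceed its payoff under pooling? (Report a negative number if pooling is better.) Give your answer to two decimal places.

-15.55

Least-cost separating signal: a* solves 60 = 91 − 11.4·a*, so a* = (91 − 60)/11.4 ≈ 2.7193.
High-quality type's separating payoff: 91 − 8.0 × a* = 91 − 8.0 × (91 − 60)/11.4 = 91 − 248/11.4 ≈ 69.2456.
Pooling payoff: 0.80 × 91 + 0.20 × 60 = 84.8.
Difference: 69.2456 − 84.8 = -15.5544, i.e. -15.55 to two decimal places.
The high-quality type would prefer the pooling outcome.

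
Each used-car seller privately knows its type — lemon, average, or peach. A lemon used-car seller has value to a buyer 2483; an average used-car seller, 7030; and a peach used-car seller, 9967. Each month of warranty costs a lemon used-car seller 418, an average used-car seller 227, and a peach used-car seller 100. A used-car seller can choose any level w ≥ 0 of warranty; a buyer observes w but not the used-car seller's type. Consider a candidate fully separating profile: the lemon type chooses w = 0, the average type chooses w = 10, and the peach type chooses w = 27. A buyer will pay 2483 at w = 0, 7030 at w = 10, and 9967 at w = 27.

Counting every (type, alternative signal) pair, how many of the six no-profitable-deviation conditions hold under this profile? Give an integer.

5

Lemon (own payoff 2483): to w=10 gives 7030 − 418×10 = 2850 → profitable ✗; to w=27 gives 9967 − 418×27 = -1319 → no gain ✓.
Average (own payoff 7030 − 227×10 = 4760): to w=0 gives 2483 → no gain ✓; to w=27 gives 9967 − 227×27 = 3838 → no gain ✓.
Peach (own payoff 9967 − 100×27 = 7267): to w=0 gives 2483 → no gain ✓; to w=10 gives 7030 − 100×10 = 6030 → no gain ✓.
5 of the 6 constraints hold; not an equilibrium.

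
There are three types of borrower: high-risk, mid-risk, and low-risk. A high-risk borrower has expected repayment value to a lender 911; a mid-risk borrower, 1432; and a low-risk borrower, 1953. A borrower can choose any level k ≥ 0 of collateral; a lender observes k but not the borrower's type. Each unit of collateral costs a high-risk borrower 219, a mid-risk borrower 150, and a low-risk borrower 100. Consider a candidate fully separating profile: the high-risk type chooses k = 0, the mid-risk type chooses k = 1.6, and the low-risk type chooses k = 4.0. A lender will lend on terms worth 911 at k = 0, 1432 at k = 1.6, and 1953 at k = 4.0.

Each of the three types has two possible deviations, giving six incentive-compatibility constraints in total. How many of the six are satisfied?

3

Mid-risk (own payoff 1432 − 150×1.6 = 1192): to k=0 gives 911 → no gain ✓; to k=4.0 gives 1953 − 150×4.0 = 1353 → profitable ✗.
Low-risk (own payoff 1953 − 100×4.0 = 1553): to k=0 gives 911 → no gain ✓; to k=1.6 gives 1432 − 100×1.6 = 1272 → no gain ✓.
High-risk (own payoff 911): to k=1.6 gives 1432 − 219×1.6 = 1081.6 → profitable ✗; to k=4.0 gives 1953 − 219×4.0 = 1077 → profitable ✗.
3 of the 6 constraints hold; not an equilibrium.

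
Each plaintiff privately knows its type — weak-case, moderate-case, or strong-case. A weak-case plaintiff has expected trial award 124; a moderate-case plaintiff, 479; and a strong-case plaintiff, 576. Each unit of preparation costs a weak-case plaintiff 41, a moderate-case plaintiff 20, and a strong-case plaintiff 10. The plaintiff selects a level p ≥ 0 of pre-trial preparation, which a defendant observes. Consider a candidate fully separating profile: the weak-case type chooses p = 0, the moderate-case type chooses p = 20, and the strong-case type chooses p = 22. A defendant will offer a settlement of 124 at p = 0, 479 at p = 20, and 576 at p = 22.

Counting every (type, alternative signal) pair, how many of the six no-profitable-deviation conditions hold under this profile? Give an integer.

4

Moderate-case (own payoff 479 − 20×20 = 79): to p=0 gives 124 → profitable ✗; to p=22 gives 576 − 20×22 = 136 → profitable ✗.
Strong-case (own payoff 576 − 10×22 = 356): to p=0 gives 124 → no gain ✓; to p=20 gives 479 − 10×20 = 279 → no gain ✓.
Weak-case (own payoff 124): to p=20 gives 479 − 41×20 = -341 → no gain ✓; to p=22 gives 576 − 41×22 = -326 → no gain ✓.
4 of the 6 constraints hold; not an equilibrium.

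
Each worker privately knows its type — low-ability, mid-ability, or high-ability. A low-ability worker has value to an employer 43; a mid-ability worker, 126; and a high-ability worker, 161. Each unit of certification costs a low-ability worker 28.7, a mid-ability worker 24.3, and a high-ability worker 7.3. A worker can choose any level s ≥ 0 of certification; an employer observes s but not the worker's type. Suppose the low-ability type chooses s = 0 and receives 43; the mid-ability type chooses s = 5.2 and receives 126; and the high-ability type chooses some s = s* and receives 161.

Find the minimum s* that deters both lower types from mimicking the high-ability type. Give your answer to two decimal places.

Low-ability type (on-path payoff 43) won't mimic when 43 ≥ 161 − 28.7·s*, i.e. s* ≥ 4.11.
Mid-ability type (on-path payoff 126 − 24.3×5.2 = -0.36) won't mimic when -0.36 ≥ 161 − 24.3·s*, i.e. s* ≥ 6.64.
Both must hold, so s* = max(4.11, 6.64) = 6.64. The mid-ability type's constraint binds.

6.64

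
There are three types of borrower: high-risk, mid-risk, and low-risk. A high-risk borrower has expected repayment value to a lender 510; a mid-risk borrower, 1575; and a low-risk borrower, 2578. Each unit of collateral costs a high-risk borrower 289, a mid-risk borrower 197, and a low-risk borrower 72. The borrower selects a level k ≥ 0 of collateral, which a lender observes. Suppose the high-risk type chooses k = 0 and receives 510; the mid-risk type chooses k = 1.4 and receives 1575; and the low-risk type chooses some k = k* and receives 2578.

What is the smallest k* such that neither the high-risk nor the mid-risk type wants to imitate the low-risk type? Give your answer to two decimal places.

7.16

High-risk type (on-path payoff 510) won't mimic when 510 ≥ 2578 − 289·k*, i.e. k* ≥ 7.16.
Mid-risk type (on-path payoff 1575 − 197×1.4 = 1299.2) won't mimic when 1299.2 ≥ 2578 − 197·k*, i.e. k* ≥ 6.49.
Both must hold, so k* = max(7.16, 6.49) = 7.16. The high-risk type's constraint binds.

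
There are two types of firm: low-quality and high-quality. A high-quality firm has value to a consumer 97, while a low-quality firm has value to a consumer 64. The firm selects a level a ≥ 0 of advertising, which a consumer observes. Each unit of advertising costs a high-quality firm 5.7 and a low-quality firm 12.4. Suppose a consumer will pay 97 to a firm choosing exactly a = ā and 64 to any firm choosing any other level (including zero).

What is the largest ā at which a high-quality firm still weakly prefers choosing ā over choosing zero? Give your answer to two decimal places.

Choosing ā yields the high-quality type 97 − 5.7·ā; choosing zero yields 64.
The high-quality type is indifferent at 97 − 5.7·ā = 64, i.e. ā = (97 − 64) / 5.7 ≈ 5.79.
For any ā above 5.79 the high-quality type would rather pool at zero, so separation collapses.

5.79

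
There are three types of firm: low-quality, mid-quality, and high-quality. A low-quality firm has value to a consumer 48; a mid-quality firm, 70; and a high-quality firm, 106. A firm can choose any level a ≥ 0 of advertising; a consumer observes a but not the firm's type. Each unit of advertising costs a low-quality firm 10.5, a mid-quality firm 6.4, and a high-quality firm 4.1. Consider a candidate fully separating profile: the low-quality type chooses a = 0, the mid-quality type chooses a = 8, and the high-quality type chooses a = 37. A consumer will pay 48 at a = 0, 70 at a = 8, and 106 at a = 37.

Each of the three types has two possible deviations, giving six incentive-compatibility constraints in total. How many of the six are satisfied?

Low-quality (own payoff 48): to a=8 gives 70 − 10.5×8 = -14 → no gain ✓; to a=37 gives 106 − 10.5×37 = -282.5 → no gain ✓.
Mid-quality (own payoff 70 − 6.4×8 = 18.8): to a=0 gives 48 → profitable ✗; to a=37 gives 106 − 6.4×37 = -130.8 → no gain ✓.
High-quality (own payoff 106 − 4.1×37 = -45.7): to a=0 gives 48 → profitable ✗; to a=8 gives 70 − 4.1×8 = 37.2 → profitable ✗.
3 of the 6 constraints hold; not an equilibrium.

3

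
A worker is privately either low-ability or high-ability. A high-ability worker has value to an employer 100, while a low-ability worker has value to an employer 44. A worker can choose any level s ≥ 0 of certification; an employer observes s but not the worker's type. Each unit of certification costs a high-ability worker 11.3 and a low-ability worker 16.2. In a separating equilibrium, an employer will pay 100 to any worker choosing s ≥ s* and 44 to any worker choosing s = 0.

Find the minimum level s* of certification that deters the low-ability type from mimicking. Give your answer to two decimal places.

3.46

A low-ability worker choosing s = 0 receives 44.
Imitating at s* instead would pay 100 at cost 16.2·s*, netting 100 − 16.2·s*.
Indifference: 44 = 100 − 16.2·s*, so s* = (100 − 44) / 16.2 ≈ 3.46.
This is the low-ability type's binding incentive-compatibility constraint; any s ≥ 3.46 sustains separation on that side.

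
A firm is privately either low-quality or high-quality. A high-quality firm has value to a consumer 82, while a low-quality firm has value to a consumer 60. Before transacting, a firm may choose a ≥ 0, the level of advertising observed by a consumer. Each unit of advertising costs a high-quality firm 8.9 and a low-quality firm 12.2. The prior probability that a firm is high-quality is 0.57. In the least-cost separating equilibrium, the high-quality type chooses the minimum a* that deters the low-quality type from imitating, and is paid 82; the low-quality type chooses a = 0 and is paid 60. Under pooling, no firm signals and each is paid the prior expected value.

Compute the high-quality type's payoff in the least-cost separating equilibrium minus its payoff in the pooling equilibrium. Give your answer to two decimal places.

Least-cost separating signal: a* solves 60 = 82 − 12.2·a*, so a* = (82 − 60)/12.2 ≈ 1.8033.
High-quality type's separating payoff: 82 − 8.9 × a* = 82 − 8.9 × (82 − 60)/12.2 = 82 − 195.8/12.2 ≈ 65.9508.
Pooling payoff: 0.57 × 82 + 0.43 × 60 = 72.54.
Difference: 65.9508 − 72.54 = -6.5892, i.e. -6.59 to two decimal places.
The high-quality type would prefer the pooling outcome.

-6.59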